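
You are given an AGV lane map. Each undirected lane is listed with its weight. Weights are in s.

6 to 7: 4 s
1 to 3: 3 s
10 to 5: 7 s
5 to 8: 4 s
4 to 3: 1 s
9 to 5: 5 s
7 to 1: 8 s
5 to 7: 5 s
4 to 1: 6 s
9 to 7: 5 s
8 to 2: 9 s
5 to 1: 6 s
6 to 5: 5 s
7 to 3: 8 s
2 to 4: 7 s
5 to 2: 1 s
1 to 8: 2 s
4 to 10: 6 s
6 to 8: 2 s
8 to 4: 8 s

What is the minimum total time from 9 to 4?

Enumerating some paths:
9 → 5 → 2 → 4: 5+1+7 = 13
9 → 7 → 3 → 4: 5+8+1 = 14
The minimum is 13 s via 9 → 5 → 2 → 4.

13 s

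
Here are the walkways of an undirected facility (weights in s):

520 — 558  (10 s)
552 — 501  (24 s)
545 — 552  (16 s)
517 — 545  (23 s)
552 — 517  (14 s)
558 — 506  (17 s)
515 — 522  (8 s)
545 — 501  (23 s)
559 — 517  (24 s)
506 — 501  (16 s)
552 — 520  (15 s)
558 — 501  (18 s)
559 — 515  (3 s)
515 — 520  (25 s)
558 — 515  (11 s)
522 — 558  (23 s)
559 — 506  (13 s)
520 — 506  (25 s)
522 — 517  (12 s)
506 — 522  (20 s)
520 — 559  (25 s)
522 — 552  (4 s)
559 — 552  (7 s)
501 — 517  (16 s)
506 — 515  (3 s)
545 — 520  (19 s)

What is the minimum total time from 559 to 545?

Settle nodes by increasing distance from 559:
559: 0
515: 3  (via 559)
506: 6  (via 515)
552: 7  (via 559)
522: 11  (via 515)
558: 14  (via 515)
517: 21  (via 552)
520: 22  (via 552)
501: 22  (via 506)
545: 23  (via 552)
Shortest route: 559 → 552 → 545 = 23 s.

23 s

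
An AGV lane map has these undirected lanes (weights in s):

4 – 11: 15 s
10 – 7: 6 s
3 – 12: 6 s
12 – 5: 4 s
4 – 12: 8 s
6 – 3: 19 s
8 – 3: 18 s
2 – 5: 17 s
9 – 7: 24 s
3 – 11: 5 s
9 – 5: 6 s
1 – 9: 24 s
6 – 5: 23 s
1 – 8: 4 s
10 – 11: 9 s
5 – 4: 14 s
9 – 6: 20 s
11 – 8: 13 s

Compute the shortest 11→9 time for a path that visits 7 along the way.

39 s

Best 11 to 7: 11 → 10 → 7 costing 15
Shortest 7→9: 7 → 9 = 24
Total via 7: 15 + 24 = 39 s.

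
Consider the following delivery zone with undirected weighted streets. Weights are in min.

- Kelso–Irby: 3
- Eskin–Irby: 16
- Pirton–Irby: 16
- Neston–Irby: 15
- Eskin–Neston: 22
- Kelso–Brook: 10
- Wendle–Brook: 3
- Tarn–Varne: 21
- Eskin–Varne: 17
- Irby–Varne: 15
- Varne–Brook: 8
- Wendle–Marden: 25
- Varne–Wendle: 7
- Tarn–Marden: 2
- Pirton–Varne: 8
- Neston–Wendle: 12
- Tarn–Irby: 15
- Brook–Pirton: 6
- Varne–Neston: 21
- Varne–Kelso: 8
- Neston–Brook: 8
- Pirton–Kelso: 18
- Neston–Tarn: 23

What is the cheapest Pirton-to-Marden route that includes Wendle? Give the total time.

34 min

Best Pirton to Wendle: Pirton–Brook–Wendle costing 9
Shortest Wendle→Marden: Wendle–Marden = 25
Total via Wendle: 9 + 25 = 34 min.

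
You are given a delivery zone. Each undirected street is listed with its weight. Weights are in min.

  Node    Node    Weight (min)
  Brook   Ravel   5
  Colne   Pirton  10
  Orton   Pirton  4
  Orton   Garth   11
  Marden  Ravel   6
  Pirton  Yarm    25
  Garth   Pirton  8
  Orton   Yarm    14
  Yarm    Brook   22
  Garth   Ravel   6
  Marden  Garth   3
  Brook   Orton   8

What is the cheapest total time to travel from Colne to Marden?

Compare a few routes:
Colne - Pirton - Orton - Garth - Marden: 10+4+11+3 = 28
Colne - Pirton - Garth - Marden: 10+8+3 = 21
Cheapest is Colne - Pirton - Garth - Marden at 21 min.

21 min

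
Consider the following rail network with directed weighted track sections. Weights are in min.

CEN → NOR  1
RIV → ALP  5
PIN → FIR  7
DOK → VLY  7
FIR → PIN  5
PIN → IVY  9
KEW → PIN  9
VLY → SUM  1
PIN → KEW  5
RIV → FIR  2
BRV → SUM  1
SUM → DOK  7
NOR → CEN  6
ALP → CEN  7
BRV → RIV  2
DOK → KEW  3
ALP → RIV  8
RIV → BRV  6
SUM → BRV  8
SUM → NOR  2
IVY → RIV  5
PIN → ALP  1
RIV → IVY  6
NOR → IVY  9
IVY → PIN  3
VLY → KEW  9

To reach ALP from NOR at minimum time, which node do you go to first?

Candidate routes:
NOR - IVY - PIN - ALP: 9+3+1 = 13
NOR - IVY - RIV - ALP: 9+5+5 = 19
Cheapest is NOR - IVY - PIN - ALP at 13 min.
So from NOR the first move is to IVY.

IVY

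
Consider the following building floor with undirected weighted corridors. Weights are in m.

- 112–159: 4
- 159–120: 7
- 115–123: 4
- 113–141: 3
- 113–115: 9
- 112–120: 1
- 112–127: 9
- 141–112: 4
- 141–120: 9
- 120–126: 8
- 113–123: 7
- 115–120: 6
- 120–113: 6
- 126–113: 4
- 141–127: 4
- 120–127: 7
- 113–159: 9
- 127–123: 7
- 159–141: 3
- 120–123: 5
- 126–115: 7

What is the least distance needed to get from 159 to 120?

5 m

Enumerating some paths:
159–112–120: 4+1 = 5
159–120: 7 = 7
159–141–112–120: 3+4+1 = 8
159–141–120: 3+9 = 12
The minimum is 5 m via 159–112–120.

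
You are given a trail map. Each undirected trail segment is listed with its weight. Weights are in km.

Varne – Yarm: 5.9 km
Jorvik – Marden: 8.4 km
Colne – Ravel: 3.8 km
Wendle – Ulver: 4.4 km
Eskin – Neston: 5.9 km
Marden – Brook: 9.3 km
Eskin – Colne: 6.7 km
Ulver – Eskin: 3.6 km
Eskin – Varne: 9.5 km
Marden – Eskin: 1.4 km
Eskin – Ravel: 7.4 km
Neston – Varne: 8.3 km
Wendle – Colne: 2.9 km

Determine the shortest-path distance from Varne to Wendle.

Candidate routes:
Varne–Eskin–Colne–Wendle: 9.5+6.7+2.9 = 19.1
Varne–Neston–Eskin–Ulver–Wendle: 8.3+5.9+3.6+4.4 = 22.2
Varne–Eskin–Ravel–Colne–Wendle: 9.5+7.4+3.8+2.9 = 23.6
Varne–Eskin–Ulver–Wendle: 9.5+3.6+4.4 = 17.5
The minimum is 17.5 km via Varne–Eskin–Ulver–Wendle.

17.5 km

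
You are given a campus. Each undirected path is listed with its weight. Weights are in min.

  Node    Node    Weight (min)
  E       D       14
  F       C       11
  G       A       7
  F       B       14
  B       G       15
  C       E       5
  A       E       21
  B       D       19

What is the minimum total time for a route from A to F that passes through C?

Best A to C: A–E–C costing 26
Best C to F: C–F costing 11
Total via C: 26 + 11 = 37 min.

37 min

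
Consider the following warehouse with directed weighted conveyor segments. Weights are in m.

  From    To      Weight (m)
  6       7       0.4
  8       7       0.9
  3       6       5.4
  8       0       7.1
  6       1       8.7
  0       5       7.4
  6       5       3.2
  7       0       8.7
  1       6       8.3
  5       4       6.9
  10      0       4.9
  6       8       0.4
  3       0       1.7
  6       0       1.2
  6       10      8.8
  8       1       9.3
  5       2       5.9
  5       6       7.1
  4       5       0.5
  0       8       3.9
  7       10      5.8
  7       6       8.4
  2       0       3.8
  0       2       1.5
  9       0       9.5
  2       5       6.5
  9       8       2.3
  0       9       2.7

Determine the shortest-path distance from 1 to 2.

Settle nodes by increasing distance from 1:
1: 0
6: 8.3  (via 1)
7: 8.7  (via 6)
8: 8.7  (via 6)
0: 9.5  (via 6)
2: 11  (via 0)
Shortest route: 1–6–0–2 = 11 m.

11 m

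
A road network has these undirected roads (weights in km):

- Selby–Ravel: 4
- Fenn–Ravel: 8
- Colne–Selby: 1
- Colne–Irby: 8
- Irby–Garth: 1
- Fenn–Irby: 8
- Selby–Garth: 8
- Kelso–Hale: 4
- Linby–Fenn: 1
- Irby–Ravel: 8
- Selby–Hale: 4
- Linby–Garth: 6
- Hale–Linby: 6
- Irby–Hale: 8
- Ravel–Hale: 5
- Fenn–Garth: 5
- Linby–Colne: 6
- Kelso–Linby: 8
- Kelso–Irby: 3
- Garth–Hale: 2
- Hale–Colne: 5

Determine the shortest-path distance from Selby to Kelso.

8 km

Running Dijkstra from Selby:
Selby: 0
Colne: 1  (via Selby)
Ravel: 4  (via Selby)
Hale: 4  (via Selby)
Garth: 6  (via Hale)
Linby: 7  (via Colne)
Irby: 7  (via Garth)
Kelso: 8  (via Hale)
Shortest route: Selby–Hale–Kelso = 8 km.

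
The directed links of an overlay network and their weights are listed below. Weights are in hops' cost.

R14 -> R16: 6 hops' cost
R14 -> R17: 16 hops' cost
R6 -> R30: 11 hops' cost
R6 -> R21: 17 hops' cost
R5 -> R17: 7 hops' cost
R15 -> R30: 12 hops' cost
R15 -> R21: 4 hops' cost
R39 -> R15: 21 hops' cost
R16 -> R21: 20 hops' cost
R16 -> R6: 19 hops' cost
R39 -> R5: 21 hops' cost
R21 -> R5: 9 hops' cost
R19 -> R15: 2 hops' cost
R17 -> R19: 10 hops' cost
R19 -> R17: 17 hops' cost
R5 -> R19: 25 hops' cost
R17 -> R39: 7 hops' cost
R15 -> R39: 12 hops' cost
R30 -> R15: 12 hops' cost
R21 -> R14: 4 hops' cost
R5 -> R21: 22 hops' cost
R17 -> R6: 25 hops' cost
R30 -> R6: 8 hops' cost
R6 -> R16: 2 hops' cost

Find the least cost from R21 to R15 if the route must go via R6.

52 hops' cost

Best R21 to R6: R21 → R14 → R16 → R6 costing 29
Best R6 to R15: R6 → R30 → R15 costing 23
Total via R6: 29 + 23 = 52 hops' cost.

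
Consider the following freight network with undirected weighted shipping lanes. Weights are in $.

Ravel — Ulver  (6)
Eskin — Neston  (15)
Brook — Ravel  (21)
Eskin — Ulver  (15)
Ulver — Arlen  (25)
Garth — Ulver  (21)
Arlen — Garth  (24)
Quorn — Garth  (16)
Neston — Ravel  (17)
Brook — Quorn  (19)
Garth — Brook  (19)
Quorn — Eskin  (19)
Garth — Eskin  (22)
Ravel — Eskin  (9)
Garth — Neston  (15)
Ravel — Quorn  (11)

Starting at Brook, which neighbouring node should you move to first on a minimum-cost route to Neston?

Enumerating some paths:
Brook → Ravel → Neston: 21+17 = 38
Brook → Garth → Neston: 19+15 = 34
Brook → Ravel → Eskin → Neston: 21+9+15 = 45
Cheapest is Brook → Garth → Neston at $34.
So from Brook the first move is to Garth.

Garth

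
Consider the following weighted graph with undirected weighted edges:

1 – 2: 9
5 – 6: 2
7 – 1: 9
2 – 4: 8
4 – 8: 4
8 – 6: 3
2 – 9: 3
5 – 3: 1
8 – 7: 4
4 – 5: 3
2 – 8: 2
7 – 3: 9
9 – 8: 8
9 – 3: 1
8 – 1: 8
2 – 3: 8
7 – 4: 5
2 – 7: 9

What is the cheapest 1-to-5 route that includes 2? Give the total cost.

Shortest 1→2: 1–2 = 9
Shortest 2→5: 2–9–3–5 = 5
Total via 2: 9 + 5 = 14.

14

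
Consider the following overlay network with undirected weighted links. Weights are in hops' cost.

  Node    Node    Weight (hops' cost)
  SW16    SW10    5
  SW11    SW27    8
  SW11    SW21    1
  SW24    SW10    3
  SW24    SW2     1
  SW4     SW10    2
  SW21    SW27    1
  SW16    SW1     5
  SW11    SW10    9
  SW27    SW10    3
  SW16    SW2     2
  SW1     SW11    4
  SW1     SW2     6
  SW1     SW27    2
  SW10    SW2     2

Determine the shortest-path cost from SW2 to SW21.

Running Dijkstra from SW2:
SW2: 0
SW24: 1  (via SW2)
SW10: 2  (via SW2)
SW16: 2  (via SW2)
SW4: 4  (via SW10)
SW27: 5  (via SW10)
SW21: 6  (via SW27)
Shortest route: SW2–SW10–SW27–SW21 = 6 hops' cost.

6 hops' cost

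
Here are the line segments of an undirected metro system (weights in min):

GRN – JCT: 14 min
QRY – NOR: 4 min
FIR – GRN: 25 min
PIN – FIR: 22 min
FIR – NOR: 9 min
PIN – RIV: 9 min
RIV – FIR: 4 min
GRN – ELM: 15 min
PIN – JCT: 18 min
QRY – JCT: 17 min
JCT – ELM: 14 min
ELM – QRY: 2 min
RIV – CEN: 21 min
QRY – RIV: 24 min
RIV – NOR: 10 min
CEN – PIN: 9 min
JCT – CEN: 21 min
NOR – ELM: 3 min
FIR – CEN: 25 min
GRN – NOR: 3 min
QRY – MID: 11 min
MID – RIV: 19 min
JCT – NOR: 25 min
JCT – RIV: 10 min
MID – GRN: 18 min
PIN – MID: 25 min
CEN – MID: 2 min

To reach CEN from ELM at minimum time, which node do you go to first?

QRY

Enumerating some paths:
ELM - NOR - GRN - MID - CEN: 3+3+18+2 = 26
ELM - NOR - QRY - MID - CEN: 3+4+11+2 = 20
ELM - QRY - MID - CEN: 2+11+2 = 15
The minimum is 15 min via ELM - QRY - MID - CEN.
So from ELM the first move is to QRY.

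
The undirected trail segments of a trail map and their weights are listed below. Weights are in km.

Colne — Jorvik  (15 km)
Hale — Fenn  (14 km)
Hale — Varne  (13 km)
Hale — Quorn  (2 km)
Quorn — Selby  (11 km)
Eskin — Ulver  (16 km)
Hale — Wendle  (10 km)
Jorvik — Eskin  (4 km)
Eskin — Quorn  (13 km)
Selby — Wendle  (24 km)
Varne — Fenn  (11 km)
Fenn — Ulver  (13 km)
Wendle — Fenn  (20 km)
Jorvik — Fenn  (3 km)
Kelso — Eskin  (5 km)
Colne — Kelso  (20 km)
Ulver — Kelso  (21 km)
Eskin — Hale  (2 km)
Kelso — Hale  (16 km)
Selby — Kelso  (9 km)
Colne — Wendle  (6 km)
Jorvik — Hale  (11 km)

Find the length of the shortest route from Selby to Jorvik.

Shortest distances from Selby:
Selby: 0
Kelso: 9  (via Selby)
Quorn: 11  (via Selby)
Hale: 13  (via Quorn)
Eskin: 14  (via Kelso)
Jorvik: 18  (via Eskin)
Shortest route: Selby → Kelso → Eskin → Jorvik = 18 km.

18 km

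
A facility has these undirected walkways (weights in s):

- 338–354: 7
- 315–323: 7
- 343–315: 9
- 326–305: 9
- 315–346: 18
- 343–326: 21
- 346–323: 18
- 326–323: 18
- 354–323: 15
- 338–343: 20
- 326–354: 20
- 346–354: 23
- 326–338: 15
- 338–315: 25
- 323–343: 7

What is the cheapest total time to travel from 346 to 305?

45 s

Shortest distances from 346:
346: 0
315: 18  (via 346)
323: 18  (via 346)
354: 23  (via 346)
343: 25  (via 323)
338: 30  (via 354)
326: 36  (via 323)
305: 45  (via 326)
Shortest route: 346 → 323 → 326 → 305 = 45 s.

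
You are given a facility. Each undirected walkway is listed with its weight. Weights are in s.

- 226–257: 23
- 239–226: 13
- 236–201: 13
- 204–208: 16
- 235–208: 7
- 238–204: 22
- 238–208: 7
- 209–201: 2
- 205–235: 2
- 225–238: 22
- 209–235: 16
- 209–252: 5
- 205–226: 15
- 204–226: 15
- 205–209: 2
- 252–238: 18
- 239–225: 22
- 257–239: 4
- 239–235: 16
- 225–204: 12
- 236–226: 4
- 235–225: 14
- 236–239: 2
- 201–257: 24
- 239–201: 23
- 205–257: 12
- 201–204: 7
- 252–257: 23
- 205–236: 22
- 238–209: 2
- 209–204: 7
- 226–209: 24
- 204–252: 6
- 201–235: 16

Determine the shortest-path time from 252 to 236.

20 s

Shortest distances from 252:
252: 0
209: 5  (via 252)
204: 6  (via 252)
205: 7  (via 209)
201: 7  (via 209)
238: 7  (via 209)
235: 9  (via 205)
208: 14  (via 238)
225: 18  (via 204)
257: 19  (via 205)
236: 20  (via 201)
Shortest route: 252 → 209 → 201 → 236 = 20 s.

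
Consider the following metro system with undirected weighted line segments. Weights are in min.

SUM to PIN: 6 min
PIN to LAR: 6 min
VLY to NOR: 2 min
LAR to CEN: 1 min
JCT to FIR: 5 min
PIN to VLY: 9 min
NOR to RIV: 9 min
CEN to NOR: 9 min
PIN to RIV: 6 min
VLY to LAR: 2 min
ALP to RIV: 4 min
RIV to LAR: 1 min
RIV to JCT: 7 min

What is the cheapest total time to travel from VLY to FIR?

Settle nodes by increasing distance from VLY:
VLY: 0
LAR: 2  (via VLY)
NOR: 2  (via VLY)
CEN: 3  (via LAR)
RIV: 3  (via LAR)
ALP: 7  (via RIV)
PIN: 8  (via LAR)
JCT: 10  (via RIV)
SUM: 14  (via PIN)
FIR: 15  (via JCT)
Shortest route: VLY–LAR–RIV–JCT–FIR = 15 min.

15 min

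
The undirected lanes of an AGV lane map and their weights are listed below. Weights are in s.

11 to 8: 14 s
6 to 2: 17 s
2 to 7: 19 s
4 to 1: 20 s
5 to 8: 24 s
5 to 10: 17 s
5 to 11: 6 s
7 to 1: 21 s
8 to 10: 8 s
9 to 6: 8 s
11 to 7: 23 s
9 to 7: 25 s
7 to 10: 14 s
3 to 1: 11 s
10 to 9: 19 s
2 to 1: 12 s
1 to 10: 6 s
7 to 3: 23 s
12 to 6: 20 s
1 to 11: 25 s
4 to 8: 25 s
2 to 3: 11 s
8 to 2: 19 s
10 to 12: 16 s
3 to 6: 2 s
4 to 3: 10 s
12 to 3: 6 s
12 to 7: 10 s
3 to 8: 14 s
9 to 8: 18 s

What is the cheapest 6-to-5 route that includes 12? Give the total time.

Best 6 to 12: 6–3–12 costing 8
Shortest 12→5: 12–10–5 = 33
Total via 12: 8 + 33 = 41 s.

41 s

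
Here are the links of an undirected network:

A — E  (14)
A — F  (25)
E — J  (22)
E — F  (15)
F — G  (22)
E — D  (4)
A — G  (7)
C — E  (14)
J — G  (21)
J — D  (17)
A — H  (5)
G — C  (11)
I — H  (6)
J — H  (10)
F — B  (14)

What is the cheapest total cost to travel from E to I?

25

Compare a few routes:
E - J - H - I: 22+10+6 = 38
E - A - H - I: 14+5+6 = 25
E - D - J - H - I: 4+17+10+6 = 37
Cheapest is E - A - H - I at 25.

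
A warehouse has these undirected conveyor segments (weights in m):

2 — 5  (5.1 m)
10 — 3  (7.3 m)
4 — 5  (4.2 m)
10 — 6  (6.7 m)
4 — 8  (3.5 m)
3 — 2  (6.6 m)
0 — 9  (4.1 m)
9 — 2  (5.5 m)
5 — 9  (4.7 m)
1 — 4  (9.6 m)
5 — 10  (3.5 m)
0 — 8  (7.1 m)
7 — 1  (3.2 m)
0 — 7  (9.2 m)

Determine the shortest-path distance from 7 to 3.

25.4 m

Shortest distances from 7:
7: 0
1: 3.2  (via 7)
0: 9.2  (via 7)
4: 12.8  (via 1)
9: 13.3  (via 0)
8: 16.3  (via 0)
5: 17  (via 4)
2: 18.8  (via 9)
10: 20.5  (via 5)
3: 25.4  (via 2)
Shortest route: 7 → 0 → 9 → 2 → 3 = 25.4 m.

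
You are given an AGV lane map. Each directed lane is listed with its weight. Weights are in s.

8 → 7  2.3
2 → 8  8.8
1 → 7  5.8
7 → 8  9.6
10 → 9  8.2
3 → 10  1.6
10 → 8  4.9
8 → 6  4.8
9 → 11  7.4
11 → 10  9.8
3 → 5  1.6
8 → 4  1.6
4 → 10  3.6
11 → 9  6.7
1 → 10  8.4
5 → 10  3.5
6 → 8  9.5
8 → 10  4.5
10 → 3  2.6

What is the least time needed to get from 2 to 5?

17.5 s

Settle nodes by increasing distance from 2:
2: 0
8: 8.8  (via 2)
4: 10.4  (via 8)
7: 11.1  (via 8)
10: 13.3  (via 8)
6: 13.6  (via 8)
3: 15.9  (via 10)
5: 17.5  (via 3)
Shortest route: 2–8–10–3–5 = 17.5 s.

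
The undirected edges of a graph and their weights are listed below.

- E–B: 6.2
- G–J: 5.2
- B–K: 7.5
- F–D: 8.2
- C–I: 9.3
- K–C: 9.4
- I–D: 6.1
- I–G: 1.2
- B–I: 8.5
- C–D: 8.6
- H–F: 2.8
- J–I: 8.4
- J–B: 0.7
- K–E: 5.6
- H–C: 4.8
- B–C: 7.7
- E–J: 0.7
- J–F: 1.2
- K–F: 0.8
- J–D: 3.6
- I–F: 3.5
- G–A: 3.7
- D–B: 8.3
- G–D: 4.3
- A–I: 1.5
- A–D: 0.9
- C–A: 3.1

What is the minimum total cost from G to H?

Settle nodes by increasing distance from G:
G: 0
I: 1.2  (via G)
A: 2.7  (via I)
D: 3.6  (via A)
F: 4.7  (via I)
J: 5.2  (via G)
K: 5.5  (via F)
C: 5.8  (via A)
B: 5.9  (via J)
E: 5.9  (via J)
H: 7.5  (via F)
Shortest route: G → I → F → H = 7.5.

7.5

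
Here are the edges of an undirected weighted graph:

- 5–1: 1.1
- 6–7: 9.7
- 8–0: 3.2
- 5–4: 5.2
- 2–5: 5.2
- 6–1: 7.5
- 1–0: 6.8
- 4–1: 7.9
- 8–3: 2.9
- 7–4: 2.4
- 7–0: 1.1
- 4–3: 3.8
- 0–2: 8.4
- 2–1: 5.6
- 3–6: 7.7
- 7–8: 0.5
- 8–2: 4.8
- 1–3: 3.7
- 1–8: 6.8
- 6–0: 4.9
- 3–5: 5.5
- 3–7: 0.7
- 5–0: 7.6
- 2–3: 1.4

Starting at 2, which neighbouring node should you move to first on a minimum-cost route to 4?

Compare a few routes:
2 → 3 → 7 → 4: 1.4+0.7+2.4 = 4.5
2 → 3 → 4: 1.4+3.8 = 5.2
Cheapest is 2 → 3 → 7 → 4 at 4.5.
So from 2 the first move is to 3.

3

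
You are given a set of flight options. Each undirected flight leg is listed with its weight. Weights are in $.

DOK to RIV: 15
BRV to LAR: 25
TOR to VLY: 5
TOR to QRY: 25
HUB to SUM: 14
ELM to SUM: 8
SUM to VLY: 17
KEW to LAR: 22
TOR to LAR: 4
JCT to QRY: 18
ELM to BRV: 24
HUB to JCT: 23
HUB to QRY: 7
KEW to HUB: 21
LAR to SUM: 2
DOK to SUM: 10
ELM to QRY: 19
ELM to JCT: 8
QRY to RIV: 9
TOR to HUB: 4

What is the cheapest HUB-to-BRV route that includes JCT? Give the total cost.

Best HUB to JCT: HUB–JCT costing 23
Shortest JCT→BRV: JCT–ELM–BRV = 32
Total via JCT: 23 + 32 = $55.

$55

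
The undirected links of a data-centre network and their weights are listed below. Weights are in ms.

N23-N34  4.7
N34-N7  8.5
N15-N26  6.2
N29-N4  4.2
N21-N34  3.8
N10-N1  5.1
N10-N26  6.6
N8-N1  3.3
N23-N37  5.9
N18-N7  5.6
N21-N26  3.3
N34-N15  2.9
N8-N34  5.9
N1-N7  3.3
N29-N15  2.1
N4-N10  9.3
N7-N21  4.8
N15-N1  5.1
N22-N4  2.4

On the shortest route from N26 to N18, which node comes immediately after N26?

N21

Enumerating some paths:
N26–N21–N7–N18: 3.3+4.8+5.6 = 13.7
N26–N15–N1–N7–N18: 6.2+5.1+3.3+5.6 = 20.2
N26–N21–N34–N7–N18: 3.3+3.8+8.5+5.6 = 21.2
N26–N10–N1–N7–N18: 6.6+5.1+3.3+5.6 = 20.6
The minimum is 13.7 ms via N26–N21–N7–N18.
So from N26 the first move is to N21.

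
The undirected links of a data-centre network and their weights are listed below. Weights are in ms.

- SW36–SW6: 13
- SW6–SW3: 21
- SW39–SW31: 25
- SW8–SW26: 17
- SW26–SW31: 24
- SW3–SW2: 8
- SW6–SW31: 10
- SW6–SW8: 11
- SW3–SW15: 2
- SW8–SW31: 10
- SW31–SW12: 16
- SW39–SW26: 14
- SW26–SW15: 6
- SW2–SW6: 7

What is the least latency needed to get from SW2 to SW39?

Settle nodes by increasing distance from SW2:
SW2: 0
SW6: 7  (via SW2)
SW3: 8  (via SW2)
SW15: 10  (via SW3)
SW26: 16  (via SW15)
SW31: 17  (via SW6)
SW8: 18  (via SW6)
SW36: 20  (via SW6)
SW39: 30  (via SW26)
Shortest route: SW2–SW3–SW15–SW26–SW39 = 30 ms.

30 ms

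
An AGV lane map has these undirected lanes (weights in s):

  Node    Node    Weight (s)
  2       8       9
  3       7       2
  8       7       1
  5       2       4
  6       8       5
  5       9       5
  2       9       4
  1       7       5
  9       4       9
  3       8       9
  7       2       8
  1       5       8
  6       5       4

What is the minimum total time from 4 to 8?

Compare a few routes:
4 - 9 - 5 - 2 - 8: 9+5+4+9 = 27
4 - 9 - 5 - 6 - 8: 9+5+4+5 = 23
4 - 9 - 2 - 5 - 6 - 8: 9+4+4+4+5 = 26
4 - 9 - 2 - 8: 9+4+9 = 22
Cheapest is 4 - 9 - 2 - 8 at 22 s.

22 s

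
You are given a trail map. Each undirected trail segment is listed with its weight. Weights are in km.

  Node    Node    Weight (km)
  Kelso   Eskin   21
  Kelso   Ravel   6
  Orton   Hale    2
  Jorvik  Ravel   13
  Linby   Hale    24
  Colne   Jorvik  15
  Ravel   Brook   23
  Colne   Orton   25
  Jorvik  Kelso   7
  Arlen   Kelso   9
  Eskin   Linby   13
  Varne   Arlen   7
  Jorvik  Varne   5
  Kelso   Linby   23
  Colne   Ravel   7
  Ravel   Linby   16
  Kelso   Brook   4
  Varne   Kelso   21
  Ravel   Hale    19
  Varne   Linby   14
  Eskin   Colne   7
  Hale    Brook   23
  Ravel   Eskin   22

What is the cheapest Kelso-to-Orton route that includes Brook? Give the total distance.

Best Kelso to Brook: Kelso → Brook costing 4
Best Brook to Orton: Brook → Hale → Orton costing 25
Total via Brook: 4 + 25 = 29 km.

29 km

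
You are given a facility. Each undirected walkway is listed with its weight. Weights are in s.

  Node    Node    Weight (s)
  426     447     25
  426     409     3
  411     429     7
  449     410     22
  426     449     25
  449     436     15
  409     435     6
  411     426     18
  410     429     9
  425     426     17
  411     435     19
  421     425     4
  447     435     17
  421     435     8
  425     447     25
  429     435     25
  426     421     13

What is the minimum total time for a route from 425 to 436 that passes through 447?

90 s

Best 425 to 447: 425–447 costing 25
Best 447 to 436: 447–426–449–436 costing 65
Total via 447: 25 + 65 = 90 s.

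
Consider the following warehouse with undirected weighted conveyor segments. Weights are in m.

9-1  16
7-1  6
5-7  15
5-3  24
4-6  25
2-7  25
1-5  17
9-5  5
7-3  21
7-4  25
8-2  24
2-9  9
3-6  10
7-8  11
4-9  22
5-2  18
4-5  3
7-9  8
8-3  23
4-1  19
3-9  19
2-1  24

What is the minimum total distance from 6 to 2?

38 m

Shortest distances from 6:
6: 0
3: 10  (via 6)
4: 25  (via 6)
5: 28  (via 4)
9: 29  (via 3)
7: 31  (via 3)
8: 33  (via 3)
1: 37  (via 7)
2: 38  (via 9)
Shortest route: 6 → 3 → 9 → 2 = 38 m.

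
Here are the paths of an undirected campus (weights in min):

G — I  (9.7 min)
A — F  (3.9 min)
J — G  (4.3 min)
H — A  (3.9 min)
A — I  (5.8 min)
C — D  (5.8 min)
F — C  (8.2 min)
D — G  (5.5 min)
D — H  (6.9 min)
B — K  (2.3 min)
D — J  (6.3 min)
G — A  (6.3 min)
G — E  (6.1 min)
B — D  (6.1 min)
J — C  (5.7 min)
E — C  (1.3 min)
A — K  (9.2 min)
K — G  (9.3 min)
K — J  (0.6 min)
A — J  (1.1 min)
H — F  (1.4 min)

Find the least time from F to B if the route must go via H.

9.3 min

Best F to H: F → H costing 1.4
Best H to B: H → A → J → K → B costing 7.9
Total via H: 1.4 + 7.9 = 9.3 min.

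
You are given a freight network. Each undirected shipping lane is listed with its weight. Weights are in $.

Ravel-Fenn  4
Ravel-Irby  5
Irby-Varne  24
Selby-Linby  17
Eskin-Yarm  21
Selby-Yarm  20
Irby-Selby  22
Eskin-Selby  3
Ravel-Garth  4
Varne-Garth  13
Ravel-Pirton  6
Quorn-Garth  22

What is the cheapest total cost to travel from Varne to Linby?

Candidate routes:
Varne–Garth–Ravel–Irby–Selby–Linby: 13+4+5+22+17 = 61
Varne–Irby–Selby–Linby: 24+22+17 = 63
Cheapest is Varne–Garth–Ravel–Irby–Selby–Linby at $61.

$61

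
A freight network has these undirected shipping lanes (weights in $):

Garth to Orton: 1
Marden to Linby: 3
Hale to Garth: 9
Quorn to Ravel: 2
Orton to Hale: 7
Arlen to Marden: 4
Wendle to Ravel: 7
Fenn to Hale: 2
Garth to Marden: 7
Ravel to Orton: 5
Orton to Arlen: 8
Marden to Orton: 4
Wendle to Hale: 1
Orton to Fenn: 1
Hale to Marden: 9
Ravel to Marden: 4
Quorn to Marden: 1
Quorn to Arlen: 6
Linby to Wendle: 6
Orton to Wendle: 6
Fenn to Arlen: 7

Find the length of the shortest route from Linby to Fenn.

Compare a few routes:
Linby - Marden - Orton - Fenn: 3+4+1 = 8
Linby - Wendle - Hale - Fenn: 6+1+2 = 9
The minimum is $8 via Linby - Marden - Orton - Fenn.

$8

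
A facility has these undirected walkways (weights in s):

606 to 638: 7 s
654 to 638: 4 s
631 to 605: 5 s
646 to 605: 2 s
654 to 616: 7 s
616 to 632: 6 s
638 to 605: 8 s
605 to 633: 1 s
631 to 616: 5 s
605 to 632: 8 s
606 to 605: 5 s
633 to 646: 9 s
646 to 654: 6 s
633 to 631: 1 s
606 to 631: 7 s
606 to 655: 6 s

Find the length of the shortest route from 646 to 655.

13 s

Compare a few routes:
646–605–633–631–606–655: 2+1+1+7+6 = 17
646–605–606–655: 2+5+6 = 13
Cheapest is 646–605–606–655 at 13 s.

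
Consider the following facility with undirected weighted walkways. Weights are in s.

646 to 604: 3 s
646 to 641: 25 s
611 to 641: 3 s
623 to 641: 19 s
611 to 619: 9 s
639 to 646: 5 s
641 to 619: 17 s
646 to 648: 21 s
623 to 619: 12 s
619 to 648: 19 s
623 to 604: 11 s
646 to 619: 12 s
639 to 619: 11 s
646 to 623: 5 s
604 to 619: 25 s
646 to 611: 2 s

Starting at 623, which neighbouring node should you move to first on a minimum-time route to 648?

Compare a few routes:
623 → 604 → 646 → 648: 11+3+21 = 35
623 → 646 → 648: 5+21 = 26
623 → 619 → 648: 12+19 = 31
623 → 646 → 611 → 619 → 648: 5+2+9+19 = 35
The minimum is 26 s via 623 → 646 → 648.
So from 623 the first move is to 646.

646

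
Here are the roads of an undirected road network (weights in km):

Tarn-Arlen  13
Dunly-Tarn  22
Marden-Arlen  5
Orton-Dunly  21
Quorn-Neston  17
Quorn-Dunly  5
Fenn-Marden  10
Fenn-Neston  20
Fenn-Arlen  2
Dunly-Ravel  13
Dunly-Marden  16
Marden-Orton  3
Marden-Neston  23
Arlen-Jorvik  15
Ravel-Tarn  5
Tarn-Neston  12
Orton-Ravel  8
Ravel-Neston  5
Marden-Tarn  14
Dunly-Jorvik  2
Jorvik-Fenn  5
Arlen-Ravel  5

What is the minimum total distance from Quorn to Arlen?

Enumerating some paths:
Quorn → Dunly → Jorvik → Fenn → Arlen: 5+2+5+2 = 14
Quorn → Dunly → Ravel → Arlen: 5+13+5 = 23
Quorn → Dunly → Jorvik → Arlen: 5+2+15 = 22
The minimum is 14 km via Quorn → Dunly → Jorvik → Fenn → Arlen.

14 km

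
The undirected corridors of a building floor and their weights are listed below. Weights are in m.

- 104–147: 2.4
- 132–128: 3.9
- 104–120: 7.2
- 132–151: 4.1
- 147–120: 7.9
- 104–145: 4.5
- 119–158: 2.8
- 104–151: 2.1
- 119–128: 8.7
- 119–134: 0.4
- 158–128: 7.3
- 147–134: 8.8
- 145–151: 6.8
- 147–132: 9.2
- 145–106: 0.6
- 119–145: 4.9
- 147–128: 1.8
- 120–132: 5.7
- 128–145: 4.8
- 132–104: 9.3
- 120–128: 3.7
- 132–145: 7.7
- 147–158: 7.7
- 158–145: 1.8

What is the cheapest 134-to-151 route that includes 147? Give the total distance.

Best 134 to 147: 134 → 147 costing 8.8
Best 147 to 151: 147 → 104 → 151 costing 4.5
Total via 147: 8.8 + 4.5 = 13.3 m.

13.3 m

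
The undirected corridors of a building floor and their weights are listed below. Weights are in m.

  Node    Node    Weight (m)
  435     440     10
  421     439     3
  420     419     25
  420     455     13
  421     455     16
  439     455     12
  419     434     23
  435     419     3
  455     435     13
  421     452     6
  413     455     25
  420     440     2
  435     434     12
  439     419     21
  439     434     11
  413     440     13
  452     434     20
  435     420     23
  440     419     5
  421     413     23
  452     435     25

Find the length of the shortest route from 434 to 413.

33 m

Enumerating some paths:
434 → 439 → 421 → 413: 11+3+23 = 37
434 → 435 → 440 → 413: 12+10+13 = 35
434 → 435 → 419 → 440 → 413: 12+3+5+13 = 33
The minimum is 33 m via 434 → 435 → 419 → 440 → 413.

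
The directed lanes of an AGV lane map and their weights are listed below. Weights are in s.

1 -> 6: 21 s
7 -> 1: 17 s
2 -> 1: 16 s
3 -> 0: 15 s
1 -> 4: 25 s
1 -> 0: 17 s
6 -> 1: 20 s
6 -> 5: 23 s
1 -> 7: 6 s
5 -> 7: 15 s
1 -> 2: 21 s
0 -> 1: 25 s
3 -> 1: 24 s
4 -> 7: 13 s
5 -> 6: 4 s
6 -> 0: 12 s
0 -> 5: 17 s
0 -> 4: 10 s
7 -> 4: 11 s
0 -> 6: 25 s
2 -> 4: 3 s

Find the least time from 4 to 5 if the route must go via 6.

Shortest 4→6: 4 → 7 → 1 → 6 = 51
Best 6 to 5: 6 → 5 costing 23
Total via 6: 51 + 23 = 74 s.

74 s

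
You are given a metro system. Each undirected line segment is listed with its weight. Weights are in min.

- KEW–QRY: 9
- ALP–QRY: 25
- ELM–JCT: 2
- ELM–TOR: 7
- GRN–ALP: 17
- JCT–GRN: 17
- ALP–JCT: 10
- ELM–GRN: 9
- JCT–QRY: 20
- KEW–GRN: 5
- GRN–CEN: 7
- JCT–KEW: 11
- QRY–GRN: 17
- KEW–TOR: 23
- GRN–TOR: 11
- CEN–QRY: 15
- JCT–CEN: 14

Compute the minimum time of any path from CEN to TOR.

18 min

Running Dijkstra from CEN:
CEN: 0
GRN: 7  (via CEN)
KEW: 12  (via GRN)
JCT: 14  (via CEN)
QRY: 15  (via CEN)
ELM: 16  (via GRN)
TOR: 18  (via GRN)
Shortest route: CEN → GRN → TOR = 18 min.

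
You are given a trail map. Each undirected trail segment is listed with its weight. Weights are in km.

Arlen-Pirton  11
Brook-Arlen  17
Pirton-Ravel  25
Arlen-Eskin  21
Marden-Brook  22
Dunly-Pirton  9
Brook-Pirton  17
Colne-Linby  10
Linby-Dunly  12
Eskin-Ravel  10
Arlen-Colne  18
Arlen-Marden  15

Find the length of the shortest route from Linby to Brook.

Shortest distances from Linby:
Linby: 0
Colne: 10  (via Linby)
Dunly: 12  (via Linby)
Pirton: 21  (via Dunly)
Arlen: 28  (via Colne)
Brook: 38  (via Pirton)
Shortest route: Linby → Dunly → Pirton → Brook = 38 km.

38 km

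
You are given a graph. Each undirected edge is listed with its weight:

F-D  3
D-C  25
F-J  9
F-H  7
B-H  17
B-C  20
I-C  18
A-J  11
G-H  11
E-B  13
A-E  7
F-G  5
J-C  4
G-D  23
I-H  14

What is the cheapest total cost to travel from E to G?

32

Settle nodes by increasing distance from E:
E: 0
A: 7  (via E)
B: 13  (via E)
J: 18  (via A)
C: 22  (via J)
F: 27  (via J)
D: 30  (via F)
H: 30  (via B)
G: 32  (via F)
Shortest route: E → A → J → F → G = 32.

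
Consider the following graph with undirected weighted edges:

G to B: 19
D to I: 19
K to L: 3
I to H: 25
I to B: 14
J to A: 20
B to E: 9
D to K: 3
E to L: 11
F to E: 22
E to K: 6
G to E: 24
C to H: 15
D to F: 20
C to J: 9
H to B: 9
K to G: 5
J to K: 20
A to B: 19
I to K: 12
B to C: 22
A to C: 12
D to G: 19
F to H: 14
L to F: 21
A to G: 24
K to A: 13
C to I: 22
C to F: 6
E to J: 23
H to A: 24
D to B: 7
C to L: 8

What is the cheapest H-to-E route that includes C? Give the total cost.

32

Shortest H→C: H–C = 15
Best C to E: C–L–K–E costing 17
Total via C: 15 + 17 = 32.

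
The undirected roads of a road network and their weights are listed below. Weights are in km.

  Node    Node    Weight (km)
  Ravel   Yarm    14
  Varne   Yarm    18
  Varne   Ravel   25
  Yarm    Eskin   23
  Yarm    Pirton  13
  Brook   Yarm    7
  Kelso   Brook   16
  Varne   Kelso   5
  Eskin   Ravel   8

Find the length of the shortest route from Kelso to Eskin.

38 km

Running Dijkstra from Kelso:
Kelso: 0
Varne: 5  (via Kelso)
Brook: 16  (via Kelso)
Yarm: 23  (via Varne)
Ravel: 30  (via Varne)
Pirton: 36  (via Yarm)
Eskin: 38  (via Ravel)
Shortest route: Kelso–Varne–Ravel–Eskin = 38 km.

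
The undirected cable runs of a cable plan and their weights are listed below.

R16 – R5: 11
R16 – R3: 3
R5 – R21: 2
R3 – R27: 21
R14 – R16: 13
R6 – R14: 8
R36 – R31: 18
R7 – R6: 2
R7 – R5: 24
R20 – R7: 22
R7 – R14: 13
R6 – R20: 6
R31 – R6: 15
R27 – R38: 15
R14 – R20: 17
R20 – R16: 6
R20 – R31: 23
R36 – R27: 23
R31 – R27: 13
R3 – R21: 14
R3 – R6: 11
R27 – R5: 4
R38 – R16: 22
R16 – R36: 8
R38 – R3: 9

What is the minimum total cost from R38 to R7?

22

Enumerating some paths:
R38–R3–R16–R20–R6–R7: 9+3+6+6+2 = 26
R38–R3–R16–R14–R6–R7: 9+3+13+8+2 = 35
R38–R3–R6–R7: 9+11+2 = 22
R38–R16–R20–R6–R7: 22+6+6+2 = 36
Cheapest is R38–R3–R6–R7 at 22.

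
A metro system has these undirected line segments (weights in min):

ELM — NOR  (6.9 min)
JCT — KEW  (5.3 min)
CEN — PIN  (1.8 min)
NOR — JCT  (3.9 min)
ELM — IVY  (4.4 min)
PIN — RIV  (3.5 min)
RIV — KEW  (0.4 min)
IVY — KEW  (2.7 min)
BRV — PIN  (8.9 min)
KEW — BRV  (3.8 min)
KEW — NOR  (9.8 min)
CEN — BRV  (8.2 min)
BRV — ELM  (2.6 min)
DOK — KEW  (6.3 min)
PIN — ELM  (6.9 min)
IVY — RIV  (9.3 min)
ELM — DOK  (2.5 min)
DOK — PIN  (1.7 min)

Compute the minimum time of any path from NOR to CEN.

12.9 min

Running Dijkstra from NOR:
NOR: 0
JCT: 3.9  (via NOR)
ELM: 6.9  (via NOR)
KEW: 9.2  (via JCT)
DOK: 9.4  (via ELM)
BRV: 9.5  (via ELM)
RIV: 9.6  (via KEW)
PIN: 11.1  (via DOK)
IVY: 11.3  (via ELM)
CEN: 12.9  (via PIN)
Shortest route: NOR–ELM–DOK–PIN–CEN = 12.9 min.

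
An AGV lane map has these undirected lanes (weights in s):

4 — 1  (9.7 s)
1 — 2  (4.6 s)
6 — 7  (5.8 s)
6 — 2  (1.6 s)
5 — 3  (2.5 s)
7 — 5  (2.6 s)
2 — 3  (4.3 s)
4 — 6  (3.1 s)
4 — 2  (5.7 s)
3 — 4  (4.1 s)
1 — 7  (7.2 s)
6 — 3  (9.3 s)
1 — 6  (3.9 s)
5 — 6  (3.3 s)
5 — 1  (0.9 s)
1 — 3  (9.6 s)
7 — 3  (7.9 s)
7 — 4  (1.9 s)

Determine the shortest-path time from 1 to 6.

Compare a few routes:
1–6: 3.9 = 3.9
1–5–6: 0.9+3.3 = 4.2
The minimum is 3.9 s via 1–6.

3.9 s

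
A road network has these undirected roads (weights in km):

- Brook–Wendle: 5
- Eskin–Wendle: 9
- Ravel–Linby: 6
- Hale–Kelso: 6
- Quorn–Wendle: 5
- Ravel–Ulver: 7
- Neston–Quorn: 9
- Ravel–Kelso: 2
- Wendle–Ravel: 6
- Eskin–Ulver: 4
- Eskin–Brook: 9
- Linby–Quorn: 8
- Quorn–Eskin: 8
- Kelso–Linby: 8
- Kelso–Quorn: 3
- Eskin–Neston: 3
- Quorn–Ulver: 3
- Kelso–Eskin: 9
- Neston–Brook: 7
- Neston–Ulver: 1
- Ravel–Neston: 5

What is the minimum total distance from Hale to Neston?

13 km

Shortest distances from Hale:
Hale: 0
Kelso: 6  (via Hale)
Ravel: 8  (via Kelso)
Quorn: 9  (via Kelso)
Ulver: 12  (via Quorn)
Neston: 13  (via Ravel)
Shortest route: Hale–Kelso–Ravel–Neston = 13 km.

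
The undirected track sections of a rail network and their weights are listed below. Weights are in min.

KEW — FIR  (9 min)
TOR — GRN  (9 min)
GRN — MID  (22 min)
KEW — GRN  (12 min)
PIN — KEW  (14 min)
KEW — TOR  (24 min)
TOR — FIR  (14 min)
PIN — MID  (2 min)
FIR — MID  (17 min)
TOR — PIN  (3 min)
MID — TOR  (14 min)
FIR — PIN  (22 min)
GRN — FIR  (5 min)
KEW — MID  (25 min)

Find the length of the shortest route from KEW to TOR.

17 min

Candidate routes:
KEW → PIN → TOR: 14+3 = 17
KEW → GRN → TOR: 12+9 = 21
The minimum is 17 min via KEW → PIN → TOR.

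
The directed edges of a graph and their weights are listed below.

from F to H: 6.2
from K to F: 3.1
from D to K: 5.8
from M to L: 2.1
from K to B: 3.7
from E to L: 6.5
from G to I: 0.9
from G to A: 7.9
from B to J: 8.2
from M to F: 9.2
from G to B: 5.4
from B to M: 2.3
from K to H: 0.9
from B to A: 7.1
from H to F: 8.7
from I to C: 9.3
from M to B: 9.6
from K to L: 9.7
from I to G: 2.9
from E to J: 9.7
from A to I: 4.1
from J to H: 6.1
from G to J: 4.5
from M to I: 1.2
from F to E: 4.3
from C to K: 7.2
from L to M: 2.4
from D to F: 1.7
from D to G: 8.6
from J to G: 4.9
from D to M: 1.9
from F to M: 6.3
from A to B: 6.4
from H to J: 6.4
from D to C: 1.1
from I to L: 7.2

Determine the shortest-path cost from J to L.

Candidate routes:
J → G → B → M → I → L: 4.9+5.4+2.3+1.2+7.2 = 21
J → G → B → M → L: 4.9+5.4+2.3+2.1 = 14.7
J → G → I → L: 4.9+0.9+7.2 = 13
Cheapest is J → G → I → L at 13.

13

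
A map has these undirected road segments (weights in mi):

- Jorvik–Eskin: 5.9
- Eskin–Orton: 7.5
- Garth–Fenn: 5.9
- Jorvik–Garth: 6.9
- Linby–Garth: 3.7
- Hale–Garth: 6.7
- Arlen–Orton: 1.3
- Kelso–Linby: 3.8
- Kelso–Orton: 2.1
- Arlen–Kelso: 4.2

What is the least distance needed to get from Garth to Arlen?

Enumerating some paths:
Garth - Linby - Kelso - Arlen: 3.7+3.8+4.2 = 11.7
Garth - Linby - Kelso - Orton - Arlen: 3.7+3.8+2.1+1.3 = 10.9
Cheapest is Garth - Linby - Kelso - Orton - Arlen at 10.9 mi.

10.9 mi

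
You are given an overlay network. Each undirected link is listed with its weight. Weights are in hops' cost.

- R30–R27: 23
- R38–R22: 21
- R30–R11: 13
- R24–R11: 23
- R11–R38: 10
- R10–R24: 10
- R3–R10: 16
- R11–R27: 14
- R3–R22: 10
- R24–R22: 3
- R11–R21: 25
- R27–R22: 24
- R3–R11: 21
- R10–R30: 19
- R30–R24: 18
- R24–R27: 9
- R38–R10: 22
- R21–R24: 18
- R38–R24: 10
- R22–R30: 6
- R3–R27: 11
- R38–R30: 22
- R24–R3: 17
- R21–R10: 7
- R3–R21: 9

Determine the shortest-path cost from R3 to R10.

16 hops' cost

Settle nodes by increasing distance from R3:
R3: 0
R21: 9  (via R3)
R22: 10  (via R3)
R27: 11  (via R3)
R24: 13  (via R22)
R10: 16  (via R3)
Shortest route: R3 → R10 = 16 hops' cost.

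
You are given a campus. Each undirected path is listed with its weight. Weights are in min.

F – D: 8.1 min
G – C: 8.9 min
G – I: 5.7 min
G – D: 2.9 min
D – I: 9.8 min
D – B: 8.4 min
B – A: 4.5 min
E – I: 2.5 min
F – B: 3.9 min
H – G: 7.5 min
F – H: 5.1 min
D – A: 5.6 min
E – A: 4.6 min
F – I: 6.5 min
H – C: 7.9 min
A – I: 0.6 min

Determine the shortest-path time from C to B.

16.9 min

Settle nodes by increasing distance from C:
C: 0
H: 7.9  (via C)
G: 8.9  (via C)
D: 11.8  (via G)
F: 13  (via H)
I: 14.6  (via G)
A: 15.2  (via I)
B: 16.9  (via F)
Shortest route: C–H–F–B = 16.9 min.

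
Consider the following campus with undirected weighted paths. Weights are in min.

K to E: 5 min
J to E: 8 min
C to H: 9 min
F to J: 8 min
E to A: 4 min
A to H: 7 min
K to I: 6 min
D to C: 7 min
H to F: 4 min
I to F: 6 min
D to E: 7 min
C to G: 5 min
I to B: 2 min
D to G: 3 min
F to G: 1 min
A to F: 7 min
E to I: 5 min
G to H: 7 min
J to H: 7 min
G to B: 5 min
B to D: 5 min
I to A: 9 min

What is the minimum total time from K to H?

16 min

Shortest distances from K:
K: 0
E: 5  (via K)
I: 6  (via K)
B: 8  (via I)
A: 9  (via E)
D: 12  (via E)
F: 12  (via I)
G: 13  (via B)
J: 13  (via E)
H: 16  (via A)
Shortest route: K–E–A–H = 16 min.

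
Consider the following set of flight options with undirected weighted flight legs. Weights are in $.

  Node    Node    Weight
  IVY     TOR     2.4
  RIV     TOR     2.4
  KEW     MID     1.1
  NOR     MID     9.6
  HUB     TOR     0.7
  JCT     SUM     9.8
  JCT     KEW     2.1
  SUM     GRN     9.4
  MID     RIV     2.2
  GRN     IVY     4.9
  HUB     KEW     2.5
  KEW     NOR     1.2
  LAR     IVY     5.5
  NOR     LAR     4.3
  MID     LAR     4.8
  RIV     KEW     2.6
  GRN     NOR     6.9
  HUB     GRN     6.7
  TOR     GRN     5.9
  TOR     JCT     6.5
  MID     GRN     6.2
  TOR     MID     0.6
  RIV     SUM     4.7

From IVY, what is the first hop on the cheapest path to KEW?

TOR

Compare a few routes:
IVY - TOR - HUB - KEW: 2.4+0.7+2.5 = 5.6
IVY - TOR - MID - KEW: 2.4+0.6+1.1 = 4.1
IVY - TOR - RIV - KEW: 2.4+2.4+2.6 = 7.4
Cheapest is IVY - TOR - MID - KEW at $4.1.
So from IVY the first move is to TOR.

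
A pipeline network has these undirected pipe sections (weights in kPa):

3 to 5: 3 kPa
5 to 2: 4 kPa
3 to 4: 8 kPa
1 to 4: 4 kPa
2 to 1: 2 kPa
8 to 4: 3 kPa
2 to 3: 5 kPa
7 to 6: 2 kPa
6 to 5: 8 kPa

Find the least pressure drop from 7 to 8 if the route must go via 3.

Shortest 7→3: 7–6–5–3 = 13
Best 3 to 8: 3–4–8 costing 11
Total via 3: 13 + 11 = 24 kPa.

24 kPa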